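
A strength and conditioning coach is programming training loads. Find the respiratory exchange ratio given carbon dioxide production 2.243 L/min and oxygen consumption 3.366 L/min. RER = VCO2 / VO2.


VCO2 = 2.243 L/min
VO2 = 3.366 L/min
RER = 2.243 / 3.366 = 0.6664

0.6664


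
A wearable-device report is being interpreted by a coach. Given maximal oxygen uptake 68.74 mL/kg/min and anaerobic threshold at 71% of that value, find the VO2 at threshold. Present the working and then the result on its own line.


Percentage as decimal = 0.71
VO2 at AT = 68.74 * 0.71 = 48.81 mL/kg/min

48.81 mL/kg/min


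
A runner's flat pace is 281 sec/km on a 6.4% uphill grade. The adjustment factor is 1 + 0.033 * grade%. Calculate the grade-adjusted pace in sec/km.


Factor = 1 + 0.033 * 6.4 = 1.2112
Adjusted pace = 281 * 1.2112
= 340.35 sec/km

340.35 s/km


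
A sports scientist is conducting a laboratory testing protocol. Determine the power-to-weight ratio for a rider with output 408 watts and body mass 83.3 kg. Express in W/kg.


P/W = 408 / 83.3 = 4.898 W/kg

4.898 W/kg


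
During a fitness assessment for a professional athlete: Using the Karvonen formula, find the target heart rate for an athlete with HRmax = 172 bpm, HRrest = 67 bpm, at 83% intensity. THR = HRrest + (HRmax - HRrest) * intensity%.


HRR = 172 - 67 = 105
THR = 67 + 105 * 0.83
= 67 + 87.15
= 154.15 bpm

154.15 bpm


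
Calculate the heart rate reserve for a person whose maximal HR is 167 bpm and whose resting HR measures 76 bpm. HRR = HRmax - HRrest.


HRmax = 167 bpm
HRrest = 76 bpm
HRR = 167 - 76 = 91 bpm

91 bpm


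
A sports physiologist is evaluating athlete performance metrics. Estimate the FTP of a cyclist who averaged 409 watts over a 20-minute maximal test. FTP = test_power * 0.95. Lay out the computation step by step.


FTP = 409 * 0.95 = 388.55 W

388.55 W


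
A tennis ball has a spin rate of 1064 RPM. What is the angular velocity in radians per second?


Convert RPM to rad/s: multiply by 2*pi and divide by 60
omega = 1064 * 2 * pi / 60
= 111.422 rad/s

111.422 rad/s


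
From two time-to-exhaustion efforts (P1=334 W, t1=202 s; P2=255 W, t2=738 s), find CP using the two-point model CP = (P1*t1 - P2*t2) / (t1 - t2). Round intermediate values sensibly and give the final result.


Work in trial 1 = 67468 J
Work in trial 2 = 188190 J
Delta work = -120722 J
Delta time = -536 s
CP = -120722 / -536 = 225.23 W

225.23 W


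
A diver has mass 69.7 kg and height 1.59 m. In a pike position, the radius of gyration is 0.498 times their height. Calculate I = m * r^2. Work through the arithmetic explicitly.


r = 0.498 * 1.59 = 0.79182 m
I = m * r^2 = 69.7 * 0.626979 = 43.7 kg*m^2

43.7 kg*m^2


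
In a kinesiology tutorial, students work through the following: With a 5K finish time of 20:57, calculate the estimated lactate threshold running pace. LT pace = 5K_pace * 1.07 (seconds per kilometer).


Race duration = 1257 s for 5 km
Average pace = 1257 / 5 = 251.4 s/km
LT pace = 251.4 * 1.07
= 269.0 s/km

269.0 s/km


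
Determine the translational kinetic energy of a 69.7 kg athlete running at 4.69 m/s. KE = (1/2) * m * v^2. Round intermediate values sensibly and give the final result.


KE = 0.5 * m * v^2
= 0.5 * 69.7 * 4.69^2
= 0.5 * 69.7 * 21.9961
= 766.56 J

766.56 J


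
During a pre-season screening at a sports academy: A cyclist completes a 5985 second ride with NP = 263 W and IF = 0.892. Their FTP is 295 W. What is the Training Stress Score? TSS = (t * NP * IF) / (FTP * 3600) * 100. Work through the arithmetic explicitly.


t * NP * IF = 5985 * 263 * 0.892 = 1404057.06
FTP * 3600 = 1062000
TSS = (1404057.06 / 1062000) * 100 = 132.21

132.21 TSS


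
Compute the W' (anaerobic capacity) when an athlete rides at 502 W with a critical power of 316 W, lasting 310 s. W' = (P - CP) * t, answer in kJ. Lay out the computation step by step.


Above-CP power = 186 W
Duration = 310 s
W' = 186 * 310 = 57660 J
Convert: 57660 / 1000 = 57.66 kJ

57.66 kJ


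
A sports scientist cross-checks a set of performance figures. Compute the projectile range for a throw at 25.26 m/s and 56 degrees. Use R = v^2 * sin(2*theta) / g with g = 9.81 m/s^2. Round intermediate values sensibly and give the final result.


Two times the angle = 112 degrees
sin(112) = 0.927184
R = 638.0676 * 0.927184 / 9.81 = 60.306 m

60.306 m


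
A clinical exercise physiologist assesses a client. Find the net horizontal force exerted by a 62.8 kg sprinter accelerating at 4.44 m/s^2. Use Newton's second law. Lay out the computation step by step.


Newton's second law: F = m * a
F = 62.8 * 4.44 = 278.83 N

278.83 N


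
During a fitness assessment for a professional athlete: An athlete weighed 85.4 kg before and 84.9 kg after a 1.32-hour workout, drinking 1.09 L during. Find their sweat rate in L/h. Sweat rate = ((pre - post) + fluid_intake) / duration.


Body mass change = 0.5 kg
Total sweat loss = 0.5 + 1.09 = 1.59 L
Rate = 1.59 / 1.32 = 1.205 L/h

1.205 L/h


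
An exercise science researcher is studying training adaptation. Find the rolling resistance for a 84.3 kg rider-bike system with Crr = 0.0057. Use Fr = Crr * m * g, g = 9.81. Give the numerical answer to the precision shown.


m * g = 84.3 * 9.81 = 826.983 N
Fr = 0.0057 * 826.983 = 4.714 N

4.714 N


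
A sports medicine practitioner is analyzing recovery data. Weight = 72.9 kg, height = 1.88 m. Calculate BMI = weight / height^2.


height^2 = 1.88^2 = 3.5344
BMI = 72.9 / 3.5344 = 20.63 kg/m^2

20.63 kg/m^2


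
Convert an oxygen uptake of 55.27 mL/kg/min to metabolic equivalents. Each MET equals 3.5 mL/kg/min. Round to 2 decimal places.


One MET = 3.5 mL/kg/min
Number of METs = 55.27 / 3.5
= 15.79 METs

15.79 METs


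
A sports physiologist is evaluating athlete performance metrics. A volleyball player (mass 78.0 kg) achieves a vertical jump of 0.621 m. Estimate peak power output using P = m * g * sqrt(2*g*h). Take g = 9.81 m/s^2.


2 * g * h = 2 * 9.81 * 0.621 = 12.18402
sqrt(12.18402) = 3.490562 m/s
P = 78.0 * 9.81 * 3.490562 = 2670.91 W

2670.91 W


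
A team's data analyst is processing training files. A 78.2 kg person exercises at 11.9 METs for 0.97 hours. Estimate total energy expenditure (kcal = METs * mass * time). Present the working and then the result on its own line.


Energy = METs * mass(kg) * time(h)
= 11.9 * 78.2 * 0.97
= 902.66 kcal

902.66 kcal


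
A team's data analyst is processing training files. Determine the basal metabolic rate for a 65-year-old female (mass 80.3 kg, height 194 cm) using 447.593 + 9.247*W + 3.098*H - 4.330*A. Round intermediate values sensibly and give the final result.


BMR = 447.593 + 9.247*80.3 + 3.098*194 - 4.330*65
= 1509.69 kcal/day

1509.69 kcal/day


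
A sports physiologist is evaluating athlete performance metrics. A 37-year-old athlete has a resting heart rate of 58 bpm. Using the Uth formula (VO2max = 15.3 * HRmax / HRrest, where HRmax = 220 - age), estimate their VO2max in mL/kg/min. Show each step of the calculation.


HRmax = 220 - 37 = 183 bpm
Ratio = HRmax / HRrest = 183 / 58 = 3.1552
VO2max = 15.3 * 3.1552 = 48.27 mL/kg/min

48.27 mL/kg/min


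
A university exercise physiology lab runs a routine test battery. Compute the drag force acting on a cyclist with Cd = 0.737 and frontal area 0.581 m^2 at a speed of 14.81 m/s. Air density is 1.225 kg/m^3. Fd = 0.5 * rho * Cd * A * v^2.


Step 1: v^2 = 219.3361
Step 2: Fd = 0.5 * 1.225 * 0.737 * 0.581 * 219.3361
= 57.525 N

57.525 N


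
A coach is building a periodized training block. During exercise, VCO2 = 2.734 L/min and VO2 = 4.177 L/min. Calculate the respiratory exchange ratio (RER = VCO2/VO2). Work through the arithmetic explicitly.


RER = VCO2 / VO2
= 2.734 / 4.177
= 0.6545

0.6545


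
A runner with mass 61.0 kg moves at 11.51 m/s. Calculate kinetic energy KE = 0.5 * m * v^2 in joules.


v^2 = 11.51^2 = 132.4801
KE = 0.5 * 61.0 * 132.4801
= 4040.64 J

4040.64 J


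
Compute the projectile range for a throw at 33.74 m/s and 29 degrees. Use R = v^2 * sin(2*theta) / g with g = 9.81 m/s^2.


Two times the angle = 58 degrees
sin(58) = 0.848048
R = 1138.3876 * 0.848048 / 9.81 = 98.411 m

98.411 m


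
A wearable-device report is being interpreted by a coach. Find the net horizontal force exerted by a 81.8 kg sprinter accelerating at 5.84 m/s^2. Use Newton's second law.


Newton's second law: F = m * a
F = 81.8 * 5.84 = 477.71 N

477.71 N


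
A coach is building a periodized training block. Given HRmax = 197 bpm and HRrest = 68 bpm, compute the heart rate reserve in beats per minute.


Heart rate reserve = maximum HR minus resting HR
HRR = 197 - 68 = 129 bpm

129 bpm


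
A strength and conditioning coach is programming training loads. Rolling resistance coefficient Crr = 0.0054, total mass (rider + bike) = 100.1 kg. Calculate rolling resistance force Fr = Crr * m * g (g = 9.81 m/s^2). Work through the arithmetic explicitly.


Fr = Crr * m * g
= 0.0054 * 100.1 * 9.81
= 5.303 N

5.303 N


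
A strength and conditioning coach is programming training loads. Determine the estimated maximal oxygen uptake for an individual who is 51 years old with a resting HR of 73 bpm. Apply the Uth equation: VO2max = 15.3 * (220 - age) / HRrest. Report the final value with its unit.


HRmax = 220 - 51 = 169
VO2max = 15.3 * (169 / 73)
= 15.3 * 2.3151
= 35.42 mL/kg/min

35.42 mL/kg/min


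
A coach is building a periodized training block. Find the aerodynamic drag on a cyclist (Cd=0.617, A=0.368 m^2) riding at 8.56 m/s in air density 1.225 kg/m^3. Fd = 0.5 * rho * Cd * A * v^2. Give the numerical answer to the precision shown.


Fd = 0.5 * 1.225 * 0.617 * 0.368 * 8.56^2
= 0.5 * 1.225 * 0.617 * 0.368 * 73.2736
= 10.19 N

10.19 N


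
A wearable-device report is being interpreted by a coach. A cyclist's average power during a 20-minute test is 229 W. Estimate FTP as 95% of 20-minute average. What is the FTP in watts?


FTP = 20-min power * 0.95
= 229 * 0.95
= 217.55 W

217.55 W


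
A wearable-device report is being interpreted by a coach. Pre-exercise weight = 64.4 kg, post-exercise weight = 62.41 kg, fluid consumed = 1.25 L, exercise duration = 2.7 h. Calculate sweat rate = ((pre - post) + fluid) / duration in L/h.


Weight loss = 64.4 - 62.41 = 1.99 kg (approx L)
Total sweat = 1.99 + 1.25 = 3.24 L
Sweat rate = 3.24 / 2.7 = 1.2 L/h

1.2 L/h


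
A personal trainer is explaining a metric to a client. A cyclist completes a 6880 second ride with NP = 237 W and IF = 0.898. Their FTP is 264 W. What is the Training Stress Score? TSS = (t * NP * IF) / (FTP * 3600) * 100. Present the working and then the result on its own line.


t * NP * IF = 6880 * 237 * 0.898 = 1464242.88
FTP * 3600 = 950400
TSS = (1464242.88 / 950400) * 100 = 154.07

154.07 TSS


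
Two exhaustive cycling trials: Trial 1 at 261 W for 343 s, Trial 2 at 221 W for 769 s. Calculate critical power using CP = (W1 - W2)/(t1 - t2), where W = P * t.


W1 = 261 * 343 = 89523 J
W2 = 221 * 769 = 169949 J
CP = (89523 - 169949) / (343 - 769)
= -80426 / -426
= 188.79 W

188.79 W


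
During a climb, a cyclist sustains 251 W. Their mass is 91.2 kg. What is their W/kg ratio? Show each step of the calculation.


Power-to-weight = 251 W / 91.2 kg
= 2.752 W/kg

2.752 W/kg


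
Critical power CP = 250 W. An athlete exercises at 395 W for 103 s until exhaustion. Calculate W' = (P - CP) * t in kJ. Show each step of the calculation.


P - CP = 395 - 250 = 145 W
W' = 145 * 103 = 14935 J
= 14935 / 1000 = 14.935 kJ

14.935 kJ


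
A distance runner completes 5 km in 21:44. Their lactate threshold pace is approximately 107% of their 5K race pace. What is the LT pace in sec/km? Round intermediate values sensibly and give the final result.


Convert to seconds: 21 min 44 s = 1304 s
Pace per km = 1304 / 5 = 260.8 s/km
LT pace = 260.8 * 1.07 = 279.06 s/km

279.06 s/km


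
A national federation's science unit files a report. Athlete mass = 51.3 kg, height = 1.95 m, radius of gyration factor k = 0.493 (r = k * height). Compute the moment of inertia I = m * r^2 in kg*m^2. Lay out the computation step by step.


r = k * height = 0.493 * 1.95 = 0.96135 m
r^2 = 0.96135^2 = 0.924194
I = 51.3 * 0.924194 = 47.411 kg*m^2

47.411 kg*m^2


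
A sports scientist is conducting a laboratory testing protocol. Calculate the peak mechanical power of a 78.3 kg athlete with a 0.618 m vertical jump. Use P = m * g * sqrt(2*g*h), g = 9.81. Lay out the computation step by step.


First, sqrt(2gh) = sqrt(2 * 9.81 * 0.618)
= sqrt(12.12516) = 3.48212 m/s
Power = 78.3 * 9.81 * 3.48212 = 2674.7 W

2674.7 W


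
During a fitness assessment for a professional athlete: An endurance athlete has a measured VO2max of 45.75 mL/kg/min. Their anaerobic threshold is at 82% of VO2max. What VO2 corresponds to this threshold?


Anaerobic threshold VO2 = VO2max * 82%
= 45.75 * 0.82
= 37.52 mL/kg/min

37.52 mL/kg/min


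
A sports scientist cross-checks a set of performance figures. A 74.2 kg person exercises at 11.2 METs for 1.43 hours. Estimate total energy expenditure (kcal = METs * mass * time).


Energy = METs * mass(kg) * time(h)
= 11.2 * 74.2 * 1.43
= 1188.39 kcal

1188.39 kcal


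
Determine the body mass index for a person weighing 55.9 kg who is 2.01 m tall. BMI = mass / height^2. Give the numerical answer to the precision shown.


BMI = mass / height^2
= 55.9 / 2.01^2
= 55.9 / 4.0401
= 13.84 kg/m^2

13.84 kg/m^2


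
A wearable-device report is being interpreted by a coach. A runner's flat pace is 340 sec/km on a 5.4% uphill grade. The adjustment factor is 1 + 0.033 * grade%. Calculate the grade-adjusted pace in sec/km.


Factor = 1 + 0.033 * 5.4 = 1.1782
Adjusted pace = 340 * 1.1782
= 400.59 sec/km

400.59 s/km


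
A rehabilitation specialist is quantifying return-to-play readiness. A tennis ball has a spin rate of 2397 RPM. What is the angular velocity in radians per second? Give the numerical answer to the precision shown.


Convert RPM to rad/s: multiply by 2*pi and divide by 60
omega = 2397 * 2 * pi / 60
= 251.013 rad/s

251.013 rad/s


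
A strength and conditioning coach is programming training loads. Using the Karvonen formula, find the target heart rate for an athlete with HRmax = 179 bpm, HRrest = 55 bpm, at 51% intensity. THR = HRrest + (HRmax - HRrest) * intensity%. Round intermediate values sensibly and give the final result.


HRR = 179 - 55 = 124
THR = 55 + 124 * 0.51
= 55 + 63.24
= 118.24 bpm

118.24 bpm


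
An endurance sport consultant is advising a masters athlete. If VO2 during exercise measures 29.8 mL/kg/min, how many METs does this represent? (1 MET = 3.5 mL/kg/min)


METs = VO2 / 3.5 = 29.8 / 3.5 = 8.51

8.51 METs


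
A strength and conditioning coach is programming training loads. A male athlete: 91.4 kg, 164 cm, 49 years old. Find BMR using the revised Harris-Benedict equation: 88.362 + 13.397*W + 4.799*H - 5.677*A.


Intercept = 88.362
Weight contribution = 13.397 * 91.4 = 1224.4858
Height contribution = 4.799 * 164 = 787.036
Age contribution = 5.677 * 49 = 278.173
BMR = 88.362 + 1224.4858 + 787.036 - 278.173
= 1821.71 kcal/day

1821.71 kcal/day


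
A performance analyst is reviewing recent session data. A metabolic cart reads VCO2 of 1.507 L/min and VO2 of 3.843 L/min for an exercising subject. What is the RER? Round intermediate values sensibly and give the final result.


RER = VCO2 / VO2 = 1.507 / 3.843 = 0.3921

0.3921


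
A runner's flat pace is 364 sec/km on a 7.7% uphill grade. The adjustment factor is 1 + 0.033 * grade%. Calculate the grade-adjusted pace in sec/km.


Factor = 1 + 0.033 * 7.7 = 1.2541
Adjusted pace = 364 * 1.2541
= 456.49 sec/km

456.49 s/km


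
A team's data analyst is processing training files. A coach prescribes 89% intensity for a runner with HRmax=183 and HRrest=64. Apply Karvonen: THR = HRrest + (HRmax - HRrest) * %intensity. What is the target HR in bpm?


Heart rate reserve = 183 - 64 = 119
Intensity fraction = 89 / 100 = 0.89
THR = 64 + 119 * 0.89 = 169.91 bpm

169.91 bpm


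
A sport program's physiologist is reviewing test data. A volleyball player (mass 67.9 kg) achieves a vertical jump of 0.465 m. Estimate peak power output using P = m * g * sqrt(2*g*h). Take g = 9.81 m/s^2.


2 * g * h = 2 * 9.81 * 0.465 = 9.1233
sqrt(9.1233) = 3.02048 m/s
P = 67.9 * 9.81 * 3.02048 = 2011.94 W

2011.94 W


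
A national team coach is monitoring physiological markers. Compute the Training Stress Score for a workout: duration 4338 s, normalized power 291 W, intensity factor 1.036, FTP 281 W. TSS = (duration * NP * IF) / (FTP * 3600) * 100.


Product = 4338 * 291 * 1.036 = 1307802.888
Base = 281 * 3600 = 1011600
TSS = 1307802.888 / 1011600 * 100 = 129.28

129.28 TSS


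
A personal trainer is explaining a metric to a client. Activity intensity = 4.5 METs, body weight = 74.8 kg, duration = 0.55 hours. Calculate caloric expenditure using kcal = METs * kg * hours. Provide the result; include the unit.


kcal = 4.5 * 74.8 * 0.55
= 336.6 * 0.55
= 185.13 kcal

185.13 kcal


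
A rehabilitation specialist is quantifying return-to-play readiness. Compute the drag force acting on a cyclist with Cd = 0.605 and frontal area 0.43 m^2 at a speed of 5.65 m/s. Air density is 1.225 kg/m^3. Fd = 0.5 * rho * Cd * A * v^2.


Step 1: v^2 = 31.9225
Step 2: Fd = 0.5 * 1.225 * 0.605 * 0.43 * 31.9225
= 5.087 N

5.087 N


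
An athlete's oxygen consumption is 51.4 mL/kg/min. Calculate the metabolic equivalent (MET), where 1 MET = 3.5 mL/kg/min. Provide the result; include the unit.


MET = VO2 / 3.5
= 51.4 / 3.5
= 14.69 METs

14.69 METs


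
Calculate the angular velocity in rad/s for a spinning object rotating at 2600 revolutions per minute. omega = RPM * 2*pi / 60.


omega = RPM * 2*pi / 60
= 2600 * 6.28318531 / 60
= 272.271 rad/s

272.271 rad/s


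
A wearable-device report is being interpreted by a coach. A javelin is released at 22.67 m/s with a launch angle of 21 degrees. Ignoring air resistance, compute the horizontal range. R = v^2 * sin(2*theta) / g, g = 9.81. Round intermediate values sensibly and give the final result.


Launch speed squared = 513.9289
sin(2 * 21 deg) = 0.669131
Range = 513.9289 * 0.669131 / 9.81
= 35.055 m

35.055 m


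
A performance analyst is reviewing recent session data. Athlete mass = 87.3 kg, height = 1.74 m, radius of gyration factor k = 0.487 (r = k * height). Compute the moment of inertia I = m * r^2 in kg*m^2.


r = k * height = 0.487 * 1.74 = 0.84738 m
r^2 = 0.84738^2 = 0.718053
I = 87.3 * 0.718053 = 62.686 kg*m^2

62.686 kg*m^2


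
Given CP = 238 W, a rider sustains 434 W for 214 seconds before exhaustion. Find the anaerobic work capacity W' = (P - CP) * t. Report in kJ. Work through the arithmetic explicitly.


Excess power = 434 - 238 = 196 W
Work above CP = 196 * 214 = 41944 J
W' = 41.944 kJ

41.944 kJ


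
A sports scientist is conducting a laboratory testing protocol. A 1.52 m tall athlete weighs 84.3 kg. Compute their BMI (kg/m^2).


height^2 = 2.3104 m^2
BMI = 84.3 / 2.3104 = 36.49 kg/m^2

36.49 kg/m^2


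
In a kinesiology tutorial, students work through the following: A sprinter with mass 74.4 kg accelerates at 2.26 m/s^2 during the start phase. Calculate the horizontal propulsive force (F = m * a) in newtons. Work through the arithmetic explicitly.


F = m * a
= 74.4 * 2.26
= 168.14 N

168.14 N


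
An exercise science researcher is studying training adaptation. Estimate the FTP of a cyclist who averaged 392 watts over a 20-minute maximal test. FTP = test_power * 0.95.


FTP = 392 * 0.95 = 372.4 W

372.4 W


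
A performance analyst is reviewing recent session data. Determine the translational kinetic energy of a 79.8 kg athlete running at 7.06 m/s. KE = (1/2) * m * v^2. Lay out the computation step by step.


KE = 0.5 * m * v^2
= 0.5 * 79.8 * 7.06^2
= 0.5 * 79.8 * 49.8436
= 1988.76 J

1988.76 J


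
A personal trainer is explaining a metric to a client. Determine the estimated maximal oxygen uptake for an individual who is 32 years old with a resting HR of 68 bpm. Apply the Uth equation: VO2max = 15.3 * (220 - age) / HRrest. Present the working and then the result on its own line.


HRmax = 220 - 32 = 188
VO2max = 15.3 * (188 / 68)
= 15.3 * 2.7647
= 42.3 mL/kg/min

42.3 mL/kg/min


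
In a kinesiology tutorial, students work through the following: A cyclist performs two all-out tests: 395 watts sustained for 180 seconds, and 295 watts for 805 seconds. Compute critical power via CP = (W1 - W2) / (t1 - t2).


W1 = P1 * t1 = 395 * 180 = 71100 J
W2 = P2 * t2 = 295 * 805 = 237475 J
CP = (71100 - 237475) / (180 - 805)
= 266.2 W

266.2 W


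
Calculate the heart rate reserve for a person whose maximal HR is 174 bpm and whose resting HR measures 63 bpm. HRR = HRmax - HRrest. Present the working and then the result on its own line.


HRmax = 174 bpm
HRrest = 63 bpm
HRR = 174 - 63 = 111 bpm

111 bpm


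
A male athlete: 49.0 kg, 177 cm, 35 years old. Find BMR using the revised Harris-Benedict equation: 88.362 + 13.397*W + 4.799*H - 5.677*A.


Intercept = 88.362
Weight contribution = 13.397 * 49.0 = 656.453
Height contribution = 4.799 * 177 = 849.423
Age contribution = 5.677 * 35 = 198.695
BMR = 88.362 + 656.453 + 849.423 - 198.695
= 1395.54 kcal/day

1395.54 kcal/day


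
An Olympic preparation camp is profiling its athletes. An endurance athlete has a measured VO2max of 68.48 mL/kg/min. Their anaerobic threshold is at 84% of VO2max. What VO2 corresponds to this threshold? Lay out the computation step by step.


Anaerobic threshold VO2 = VO2max * 84%
= 68.48 * 0.84
= 57.52 mL/kg/min

57.52 mL/kg/min


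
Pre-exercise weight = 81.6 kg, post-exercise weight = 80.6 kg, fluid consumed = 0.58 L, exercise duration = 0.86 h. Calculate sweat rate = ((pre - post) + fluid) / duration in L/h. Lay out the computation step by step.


Weight loss = 81.6 - 80.6 = 1.0 kg (approx L)
Total sweat = 1.0 + 0.58 = 1.58 L
Sweat rate = 1.58 / 0.86 = 1.837 L/h

1.837 L/h


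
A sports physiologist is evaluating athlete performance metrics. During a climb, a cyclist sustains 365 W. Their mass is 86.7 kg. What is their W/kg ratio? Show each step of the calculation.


Power-to-weight = 365 W / 86.7 kg
= 4.21 W/kg

4.21 W/kg


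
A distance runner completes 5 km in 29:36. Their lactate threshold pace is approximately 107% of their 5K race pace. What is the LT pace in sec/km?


Convert to seconds: 29 min 36 s = 1776 s
Pace per km = 1776 / 5 = 355.2 s/km
LT pace = 355.2 * 1.07 = 380.06 s/km

380.06 s/km


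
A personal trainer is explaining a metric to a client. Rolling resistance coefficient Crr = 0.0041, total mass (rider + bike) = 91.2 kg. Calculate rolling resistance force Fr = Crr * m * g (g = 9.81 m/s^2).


Fr = Crr * m * g
= 0.0041 * 91.2 * 9.81
= 3.668 N

3.668 N


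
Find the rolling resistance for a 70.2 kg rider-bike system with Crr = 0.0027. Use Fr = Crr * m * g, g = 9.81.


m * g = 70.2 * 9.81 = 688.662 N
Fr = 0.0027 * 688.662 = 1.859 N

1.859 N


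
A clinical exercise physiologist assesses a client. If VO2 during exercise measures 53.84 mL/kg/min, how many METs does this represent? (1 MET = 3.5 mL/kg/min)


METs = VO2 / 3.5 = 53.84 / 3.5 = 15.38

15.38 METs


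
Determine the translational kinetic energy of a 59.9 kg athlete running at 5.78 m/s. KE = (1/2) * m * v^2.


KE = 0.5 * m * v^2
= 0.5 * 59.9 * 5.78^2
= 0.5 * 59.9 * 33.4084
= 1000.58 J

1000.58 J


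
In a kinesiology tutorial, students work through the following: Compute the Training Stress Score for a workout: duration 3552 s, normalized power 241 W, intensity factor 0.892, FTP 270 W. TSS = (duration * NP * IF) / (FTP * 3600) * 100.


Product = 3552 * 241 * 0.892 = 763580.544
Base = 270 * 3600 = 972000
TSS = 763580.544 / 972000 * 100 = 78.56

78.56 TSS


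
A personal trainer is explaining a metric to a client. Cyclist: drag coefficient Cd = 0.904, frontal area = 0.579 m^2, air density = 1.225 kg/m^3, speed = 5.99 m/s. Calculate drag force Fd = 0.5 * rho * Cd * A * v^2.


v^2 = 5.99^2 = 35.8801
Fd = 0.5 * 1.225 * 0.904 * 0.579 * 35.8801
= 11.503 N

11.503 N


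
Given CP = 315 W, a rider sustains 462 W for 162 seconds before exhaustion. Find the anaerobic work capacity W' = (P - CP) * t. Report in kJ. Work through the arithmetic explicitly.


Excess power = 462 - 315 = 147 W
Work above CP = 147 * 162 = 23814 J
W' = 23.814 kJ

23.814 kJ


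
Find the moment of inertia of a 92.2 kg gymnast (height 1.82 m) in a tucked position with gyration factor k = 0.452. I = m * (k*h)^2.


Radius of gyration = 0.452 * 1.82 = 0.82264 m
I = 92.2 * 0.82264^2
= 92.2 * 0.676737
= 62.395 kg*m^2

62.395 kg*m^2


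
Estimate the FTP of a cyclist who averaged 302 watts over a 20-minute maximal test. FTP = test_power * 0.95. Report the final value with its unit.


FTP = 302 * 0.95 = 286.9 W

286.9 W


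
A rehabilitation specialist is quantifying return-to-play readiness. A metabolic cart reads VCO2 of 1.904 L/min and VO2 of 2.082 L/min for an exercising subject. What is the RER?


RER = VCO2 / VO2 = 1.904 / 2.082 = 0.9145

0.9145


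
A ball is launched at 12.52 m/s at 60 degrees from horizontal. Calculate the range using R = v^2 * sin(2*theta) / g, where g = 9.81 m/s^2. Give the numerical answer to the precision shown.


sin(2 * 60) = sin(120) = 0.866025
v^2 = 12.52^2 = 156.7504
R = 156.7504 * 0.866025 / 9.81
= 13.838 m

13.838 m


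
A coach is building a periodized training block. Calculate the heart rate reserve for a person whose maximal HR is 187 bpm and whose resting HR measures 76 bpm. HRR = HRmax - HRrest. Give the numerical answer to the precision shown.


HRmax = 187 bpm
HRrest = 76 bpm
HRR = 187 - 76 = 111 bpm

111 bpm


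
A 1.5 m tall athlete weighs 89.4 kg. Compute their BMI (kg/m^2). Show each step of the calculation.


height^2 = 2.25 m^2
BMI = 89.4 / 2.25 = 39.73 kg/m^2

39.73 kg/m^2


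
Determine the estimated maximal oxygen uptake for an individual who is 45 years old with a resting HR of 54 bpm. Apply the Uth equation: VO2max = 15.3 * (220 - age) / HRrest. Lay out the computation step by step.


HRmax = 220 - 45 = 175
VO2max = 15.3 * (175 / 54)
= 15.3 * 3.2407
= 49.58 mL/kg/min

49.58 mL/kg/min


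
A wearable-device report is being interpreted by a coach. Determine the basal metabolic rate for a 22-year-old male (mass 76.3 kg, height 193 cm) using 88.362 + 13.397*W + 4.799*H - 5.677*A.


BMR = 88.362 + 13.397*76.3 + 4.799*193 - 5.677*22
= 1911.87 kcal/day

1911.87 kcal/day


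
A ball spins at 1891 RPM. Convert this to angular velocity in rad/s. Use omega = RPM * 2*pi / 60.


omega = 1891 * 2 * pi / 60
= 1891 * 6.28318531 / 60
= 11881.503 / 60
= 198.025 rad/s

198.025 rad/s


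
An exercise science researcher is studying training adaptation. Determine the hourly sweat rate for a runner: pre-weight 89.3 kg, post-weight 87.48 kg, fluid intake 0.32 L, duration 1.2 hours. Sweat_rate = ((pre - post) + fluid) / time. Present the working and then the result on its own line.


Mass lost = 89.3 - 87.48 = 1.82 kg
Add fluid consumed: 1.82 + 0.32 = 2.14 L total sweat
Sweat rate = 2.14 / 1.2 = 1.783 L/h

1.783 L/h


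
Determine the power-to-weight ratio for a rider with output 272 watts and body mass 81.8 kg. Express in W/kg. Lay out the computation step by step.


P/W = 272 / 81.8 = 3.325 W/kg

3.325 W/kg


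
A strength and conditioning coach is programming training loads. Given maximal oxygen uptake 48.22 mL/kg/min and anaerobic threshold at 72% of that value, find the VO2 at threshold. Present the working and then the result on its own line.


Percentage as decimal = 0.72
VO2 at AT = 48.22 * 0.72 = 34.72 mL/kg/min

34.72 mL/kg/min


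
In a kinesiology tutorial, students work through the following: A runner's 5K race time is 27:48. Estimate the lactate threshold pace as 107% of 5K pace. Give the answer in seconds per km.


Total race time = 27*60 + 48 = 1668 seconds
5K pace = 1668 / 5 = 333.6 sec/km
LT pace = 333.6 * 1.07 = 356.95 sec/km

356.95 s/km


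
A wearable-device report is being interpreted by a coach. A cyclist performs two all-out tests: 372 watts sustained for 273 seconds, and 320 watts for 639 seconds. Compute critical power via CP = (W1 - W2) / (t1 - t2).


W1 = P1 * t1 = 372 * 273 = 101556 J
W2 = P2 * t2 = 320 * 639 = 204480 J
CP = (101556 - 204480) / (273 - 639)
= 281.21 W

281.21 W


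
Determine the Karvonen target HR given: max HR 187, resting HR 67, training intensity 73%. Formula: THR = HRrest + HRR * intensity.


HRR = HRmax - HRrest = 187 - 67 = 120
THR = 67 + 120 * 0.73
= 154.6 bpm

154.6 bpm


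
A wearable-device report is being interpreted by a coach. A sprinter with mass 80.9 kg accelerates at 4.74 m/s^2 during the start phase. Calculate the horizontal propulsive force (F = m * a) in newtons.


F = m * a
= 80.9 * 4.74
= 383.47 N

383.47 N


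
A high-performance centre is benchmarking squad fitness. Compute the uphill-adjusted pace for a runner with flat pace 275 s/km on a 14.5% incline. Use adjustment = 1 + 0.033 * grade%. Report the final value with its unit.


Adjustment factor = 1 + 0.033 * 14.5 = 1.4785
Grade-adjusted pace = 275 * 1.4785 = 406.59 s/km

406.59 s/km


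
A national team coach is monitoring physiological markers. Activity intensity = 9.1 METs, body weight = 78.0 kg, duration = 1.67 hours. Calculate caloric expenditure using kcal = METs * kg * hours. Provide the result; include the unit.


kcal = 9.1 * 78.0 * 1.67
= 709.8 * 1.67
= 1185.37 kcal

1185.37 kcal


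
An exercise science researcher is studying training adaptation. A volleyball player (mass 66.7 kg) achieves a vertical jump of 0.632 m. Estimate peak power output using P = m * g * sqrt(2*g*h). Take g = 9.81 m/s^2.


2 * g * h = 2 * 9.81 * 0.632 = 12.39984
sqrt(12.39984) = 3.521341 m/s
P = 66.7 * 9.81 * 3.521341 = 2304.11 W

2304.11 W


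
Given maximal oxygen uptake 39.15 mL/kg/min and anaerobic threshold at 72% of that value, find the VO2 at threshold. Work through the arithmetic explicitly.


Percentage as decimal = 0.72
VO2 at AT = 39.15 * 0.72 = 28.19 mL/kg/min

28.19 mL/kg/min


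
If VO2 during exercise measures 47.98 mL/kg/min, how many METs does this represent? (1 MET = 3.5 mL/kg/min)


METs = VO2 / 3.5 = 47.98 / 3.5 = 13.71

13.71 METs


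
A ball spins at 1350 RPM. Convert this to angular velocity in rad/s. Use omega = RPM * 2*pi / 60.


omega = 1350 * 2 * pi / 60
= 1350 * 6.28318531 / 60
= 8482.3 / 60
= 141.372 rad/s

141.372 rad/s


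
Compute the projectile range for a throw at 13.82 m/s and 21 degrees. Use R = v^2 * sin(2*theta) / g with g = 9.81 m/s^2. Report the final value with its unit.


Two times the angle = 42 degrees
sin(42) = 0.669131
R = 190.9924 * 0.669131 / 9.81 = 13.027 m

13.027 m


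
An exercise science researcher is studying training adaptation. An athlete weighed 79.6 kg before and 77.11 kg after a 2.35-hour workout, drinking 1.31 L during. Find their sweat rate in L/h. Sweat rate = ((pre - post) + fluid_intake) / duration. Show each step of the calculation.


Body mass change = 2.49 kg
Total sweat loss = 2.49 + 1.31 = 3.8 L
Rate = 3.8 / 2.35 = 1.617 L/h

1.617 L/h


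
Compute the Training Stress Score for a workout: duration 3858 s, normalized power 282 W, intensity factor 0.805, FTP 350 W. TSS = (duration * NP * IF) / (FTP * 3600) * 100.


Product = 3858 * 282 * 0.805 = 875804.58
Base = 350 * 3600 = 1260000
TSS = 875804.58 / 1260000 * 100 = 69.51

69.51 TSS


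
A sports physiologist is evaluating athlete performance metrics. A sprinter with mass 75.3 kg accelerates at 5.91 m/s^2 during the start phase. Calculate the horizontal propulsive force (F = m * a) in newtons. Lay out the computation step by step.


F = m * a
= 75.3 * 5.91
= 445.02 N

445.02 N


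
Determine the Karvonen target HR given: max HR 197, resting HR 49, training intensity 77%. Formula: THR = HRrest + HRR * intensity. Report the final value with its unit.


HRR = HRmax - HRrest = 197 - 49 = 148
THR = 49 + 148 * 0.77
= 162.96 bpm

162.96 bpm


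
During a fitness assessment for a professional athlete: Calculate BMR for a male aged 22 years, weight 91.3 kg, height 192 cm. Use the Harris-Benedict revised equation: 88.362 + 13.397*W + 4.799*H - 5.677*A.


Substituting values:
W term = 13.397 * 91.3 = 1223.1461
H term = 4.799 * 192 = 921.408
A term = 5.677 * 22 = 124.894
BMR = 2108.02 kcal/day

2108.02 kcal/day


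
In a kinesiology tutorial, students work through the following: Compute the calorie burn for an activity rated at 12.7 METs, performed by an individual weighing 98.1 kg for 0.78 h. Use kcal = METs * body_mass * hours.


Product of METs and mass = 12.7 * 98.1 = 1245.87
Total kcal = 1245.87 * 0.78 = 971.78 kcal

971.78 kcal


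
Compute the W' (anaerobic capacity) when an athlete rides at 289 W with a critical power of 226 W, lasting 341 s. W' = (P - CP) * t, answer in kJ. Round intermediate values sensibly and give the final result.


Above-CP power = 63 W
Duration = 341 s
W' = 63 * 341 = 21483 J
Convert: 21483 / 1000 = 21.483 kJ

21.483 kJ


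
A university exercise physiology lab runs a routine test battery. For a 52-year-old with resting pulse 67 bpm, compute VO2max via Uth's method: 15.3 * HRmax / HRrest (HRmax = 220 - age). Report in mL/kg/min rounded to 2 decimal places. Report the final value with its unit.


Step 1: HRmax = 220 - 52 = 168 bpm
Step 2: Ratio = 168 / 67 = 2.5075
Step 3: VO2max = 15.3 * 2.5075 = 38.36 mL/kg/min

38.36 mL/kg/min


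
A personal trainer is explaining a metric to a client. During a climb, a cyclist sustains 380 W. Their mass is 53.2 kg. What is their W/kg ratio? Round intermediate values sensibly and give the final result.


Power-to-weight = 380 W / 53.2 kg
= 7.143 W/kg

7.143 W/kg


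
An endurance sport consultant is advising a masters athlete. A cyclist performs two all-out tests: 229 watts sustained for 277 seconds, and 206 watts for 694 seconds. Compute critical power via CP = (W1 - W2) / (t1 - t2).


W1 = P1 * t1 = 229 * 277 = 63433 J
W2 = P2 * t2 = 206 * 694 = 142964 J
CP = (63433 - 142964) / (277 - 694)
= 190.72 W

190.72 W


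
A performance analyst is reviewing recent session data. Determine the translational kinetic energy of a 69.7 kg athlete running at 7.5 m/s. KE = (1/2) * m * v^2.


KE = 0.5 * m * v^2
= 0.5 * 69.7 * 7.5^2
= 0.5 * 69.7 * 56.25
= 1960.31 J

1960.31 J


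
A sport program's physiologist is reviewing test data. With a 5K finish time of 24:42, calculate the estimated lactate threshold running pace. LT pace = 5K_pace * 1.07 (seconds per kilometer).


Race duration = 1482 s for 5 km
Average pace = 1482 / 5 = 296.4 s/km
LT pace = 296.4 * 1.07
= 317.15 s/km

317.15 s/km


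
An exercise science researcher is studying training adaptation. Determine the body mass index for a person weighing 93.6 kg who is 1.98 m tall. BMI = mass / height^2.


BMI = mass / height^2
= 93.6 / 1.98^2
= 93.6 / 3.9204
= 23.88 kg/m^2

23.88 kg/m^2


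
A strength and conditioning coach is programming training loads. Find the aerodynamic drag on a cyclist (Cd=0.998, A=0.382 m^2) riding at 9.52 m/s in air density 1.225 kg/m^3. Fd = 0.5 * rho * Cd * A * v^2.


Fd = 0.5 * 1.225 * 0.998 * 0.382 * 9.52^2
= 0.5 * 1.225 * 0.998 * 0.382 * 90.6304
= 21.163 N

21.163 N


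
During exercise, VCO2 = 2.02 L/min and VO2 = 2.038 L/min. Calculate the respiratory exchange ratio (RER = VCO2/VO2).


RER = VCO2 / VO2
= 2.02 / 2.038
= 0.9912

0.9912


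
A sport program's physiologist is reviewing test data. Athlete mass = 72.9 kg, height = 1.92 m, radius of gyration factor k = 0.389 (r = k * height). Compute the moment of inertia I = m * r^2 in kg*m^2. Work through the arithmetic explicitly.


r = k * height = 0.389 * 1.92 = 0.74688 m
r^2 = 0.74688^2 = 0.55783
I = 72.9 * 0.55783 = 40.666 kg*m^2

40.666 kg*m^2


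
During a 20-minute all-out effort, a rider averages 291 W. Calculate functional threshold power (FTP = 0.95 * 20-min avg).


FTP = 0.95 * 291
= 276.45 W

276.45 W


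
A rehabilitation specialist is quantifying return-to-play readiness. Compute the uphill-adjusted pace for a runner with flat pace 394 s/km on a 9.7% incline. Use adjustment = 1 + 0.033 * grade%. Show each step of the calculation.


Adjustment factor = 1 + 0.033 * 9.7 = 1.3201
Grade-adjusted pace = 394 * 1.3201 = 520.12 s/km

520.12 s/km


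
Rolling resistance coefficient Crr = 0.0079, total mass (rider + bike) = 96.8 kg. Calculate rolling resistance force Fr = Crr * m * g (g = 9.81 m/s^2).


Fr = Crr * m * g
= 0.0079 * 96.8 * 9.81
= 7.502 N

7.502 N


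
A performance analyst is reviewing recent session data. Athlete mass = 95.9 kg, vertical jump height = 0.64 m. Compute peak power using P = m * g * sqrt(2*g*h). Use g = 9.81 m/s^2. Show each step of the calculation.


sqrt(2 * 9.81 * 0.64) = sqrt(12.5568) = 3.543558 m/s
P = 95.9 * 9.81 * 3.543558
= 3333.7 W

3333.7 W


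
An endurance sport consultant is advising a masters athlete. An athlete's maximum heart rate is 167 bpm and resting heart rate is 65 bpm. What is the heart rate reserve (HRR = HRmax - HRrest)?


HRR = HRmax - HRrest
= 167 - 65
= 102 bpm

102 bpm


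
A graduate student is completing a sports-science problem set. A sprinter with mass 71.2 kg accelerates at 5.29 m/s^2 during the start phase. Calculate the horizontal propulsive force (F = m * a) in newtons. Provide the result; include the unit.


F = m * a
= 71.2 * 5.29
= 376.65 N

376.65 N


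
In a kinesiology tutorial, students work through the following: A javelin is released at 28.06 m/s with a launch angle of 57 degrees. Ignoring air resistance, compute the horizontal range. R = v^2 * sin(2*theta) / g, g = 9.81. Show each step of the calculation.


Launch speed squared = 787.3636
sin(2 * 57 deg) = 0.913545
Range = 787.3636 * 0.913545 / 9.81
= 73.322 m

73.322 m


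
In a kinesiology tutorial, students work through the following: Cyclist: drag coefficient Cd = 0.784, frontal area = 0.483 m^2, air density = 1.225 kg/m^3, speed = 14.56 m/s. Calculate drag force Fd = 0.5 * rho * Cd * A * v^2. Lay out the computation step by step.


v^2 = 14.56^2 = 211.9936
Fd = 0.5 * 1.225 * 0.784 * 0.483 * 211.9936
= 49.169 N

49.169 N


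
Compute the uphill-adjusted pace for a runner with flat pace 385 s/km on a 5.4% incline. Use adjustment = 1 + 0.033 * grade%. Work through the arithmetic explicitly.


Adjustment factor = 1 + 0.033 * 5.4 = 1.1782
Grade-adjusted pace = 385 * 1.1782 = 453.61 s/km

453.61 s/km


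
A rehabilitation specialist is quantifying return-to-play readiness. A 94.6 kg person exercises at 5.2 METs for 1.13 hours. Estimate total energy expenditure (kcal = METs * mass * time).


Energy = METs * mass(kg) * time(h)
= 5.2 * 94.6 * 1.13
= 555.87 kcal

555.87 kcal


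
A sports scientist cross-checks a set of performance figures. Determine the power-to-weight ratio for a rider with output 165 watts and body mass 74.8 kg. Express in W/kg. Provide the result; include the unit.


P/W = 165 / 74.8 = 2.206 W/kg

2.206 W/kg


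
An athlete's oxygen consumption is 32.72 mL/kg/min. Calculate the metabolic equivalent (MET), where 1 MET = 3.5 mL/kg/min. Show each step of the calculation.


MET = VO2 / 3.5
= 32.72 / 3.5
= 9.35 METs

9.35 METs


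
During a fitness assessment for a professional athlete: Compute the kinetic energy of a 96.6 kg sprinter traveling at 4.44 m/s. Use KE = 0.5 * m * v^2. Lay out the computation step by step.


Velocity squared = 19.7136
KE = 0.5 * 96.6 * 19.7136 = 952.17 J

952.17 J


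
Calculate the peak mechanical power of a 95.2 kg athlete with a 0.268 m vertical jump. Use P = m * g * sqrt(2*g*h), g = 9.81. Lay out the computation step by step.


First, sqrt(2gh) = sqrt(2 * 9.81 * 0.268)
= sqrt(5.25816) = 2.293068 m/s
Power = 95.2 * 9.81 * 2.293068 = 2141.52 W

2141.52 W
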